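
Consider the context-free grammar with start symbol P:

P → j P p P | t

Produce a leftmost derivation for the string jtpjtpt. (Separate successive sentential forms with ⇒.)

P ⇒ jPpP ⇒ jtpP ⇒ jtpjPpP ⇒ jtpjtpP ⇒ jtpjtpt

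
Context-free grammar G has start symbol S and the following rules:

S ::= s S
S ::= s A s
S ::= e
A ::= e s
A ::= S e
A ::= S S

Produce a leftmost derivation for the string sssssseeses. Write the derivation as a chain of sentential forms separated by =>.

S => sS   [S ::= s S]
sS => ssAs   [S ::= s A s]
ssAs => ssSes   [A ::= S e]
ssSes => sssSes   [S ::= s S]
sssSes => ssssSes   [S ::= s S]
ssssSes => sssssSes   [S ::= s S]
sssssSes => ssssssAses   [S ::= s A s]
ssssssAses => ssssssSeses   [A ::= S e]
ssssssSeses => sssssseeses   [S ::= e]

S => sS => ssAs => ssSes => sssSes => ssssSes => sssssSes => ssssssAses => ssssssSeses => sssssseeses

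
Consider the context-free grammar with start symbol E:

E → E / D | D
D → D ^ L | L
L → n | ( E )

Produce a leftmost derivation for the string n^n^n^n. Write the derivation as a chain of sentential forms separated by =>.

E => D   [E → D]
D => D^L   [D → D ^ L]
D^L => D^L^L   [D → D ^ L]
D^L^L => D^L^L^L   [D → D ^ L]
D^L^L^L => L^L^L^L   [D → L]
L^L^L^L => n^L^L^L   [L → n]
n^L^L^L => n^n^L^L   [L → n]
n^n^L^L => n^n^n^L   [L → n]
n^n^n^L => n^n^n^n   [L → n]

E => D => D^L => D^L^L => D^L^L^L => L^L^L^L => n^L^L^L => n^n^L^L => n^n^n^L => n^n^n^n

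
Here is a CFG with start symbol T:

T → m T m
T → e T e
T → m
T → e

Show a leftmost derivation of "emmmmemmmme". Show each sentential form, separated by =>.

T => eTe   [T → e T e]
eTe => emTme   [T → m T m]
emTme => emmTmme   [T → m T m]
emmTmme => emmmTmmme   [T → m T m]
emmmTmmme => emmmmTmmmme   [T → m T m]
emmmmTmmmme => emmmmemmmme   [T → e]

T=>eTe=>emTme=>emmTmme=>emmmTmmme=>emmmmTmmmme=>emmmmemmmme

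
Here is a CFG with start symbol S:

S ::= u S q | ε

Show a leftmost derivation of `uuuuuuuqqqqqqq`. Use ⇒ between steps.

S ⇒ uSq   [S ::= u S q]
uSq ⇒ uuSqq   [S ::= u S q]
uuSqq ⇒ uuuSqqq   [S ::= u S q]
uuuSqqq ⇒ uuuuSqqqq   [S ::= u S q]
uuuuSqqqq ⇒ uuuuuSqqqqq   [S ::= u S q]
uuuuuSqqqqq ⇒ uuuuuuSqqqqqq   [S ::= u S q]
uuuuuuSqqqqqq ⇒ uuuuuuuSqqqqqqq   [S ::= u S q]
uuuuuuuSqqqqqqq ⇒ uuuuuuuqqqqqqq   [S ::= ε]

S ⇒ uSq ⇒ uuSqq ⇒ uuuSqqq ⇒ uuuuSqqqq ⇒ uuuuuSqqqqq ⇒ uuuuuuSqqqqqq ⇒ uuuuuuuSqqqqqqq ⇒ uuuuuuuqqqqqqq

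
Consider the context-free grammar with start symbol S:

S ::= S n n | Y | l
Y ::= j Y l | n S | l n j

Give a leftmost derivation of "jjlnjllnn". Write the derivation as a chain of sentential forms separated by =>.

S => Snn => Ynn => jYlnn => jjYllnn => jjlnjllnn

S => Snn   [S ::= S n n]
Snn => Ynn   [S ::= Y]
Ynn => jYlnn   [Y ::= j Y l]
jYlnn => jjYllnn   [Y ::= j Y l]
jjYllnn => jjlnjllnn   [Y ::= l n j]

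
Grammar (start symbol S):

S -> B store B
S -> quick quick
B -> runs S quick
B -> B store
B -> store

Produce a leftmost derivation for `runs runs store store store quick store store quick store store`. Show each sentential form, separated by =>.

S => B store B => runs S quick store B => runs B store B quick store B => runs runs S quick store B quick store B => runs runs B store B quick store B quick store B => runs runs store store B quick store B quick store B => runs runs store store store quick store B quick store B => runs runs store store store quick store store quick store B => runs runs store store store quick store store quick store store

S => B store B   [S -> B store B]
B store B => runs S quick store B   [B -> runs S quick]
runs S quick store B => runs B store B quick store B   [S -> B store B]
runs B store B quick store B => runs runs S quick store B quick store B   [B -> runs S quick]
runs runs S quick store B quick store B => runs runs B store B quick store B quick store B   [S -> B store B]
runs runs B store B quick store B quick store B => runs runs store store B quick store B quick store B   [B -> store]
runs runs store store B quick store B quick store B => runs runs store store store quick store B quick store B   [B -> store]
runs runs store store store quick store B quick store B => runs runs store store store quick store store quick store B   [B -> store]
runs runs store store store quick store store quick store B => runs runs store store store quick store store quick store store   [B -> store]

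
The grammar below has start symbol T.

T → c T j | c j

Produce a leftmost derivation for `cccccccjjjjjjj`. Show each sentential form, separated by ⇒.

T ⇒ cTj ⇒ ccTjj ⇒ cccTjjj ⇒ ccccTjjjj ⇒ cccccTjjjjj ⇒ ccccccTjjjjjj ⇒ cccccccjjjjjjj

T ⇒ cTj   [T → c T j]
cTj ⇒ ccTjj   [T → c T j]
ccTjj ⇒ cccTjjj   [T → c T j]
cccTjjj ⇒ ccccTjjjj   [T → c T j]
ccccTjjjj ⇒ cccccTjjjjj   [T → c T j]
cccccTjjjjj ⇒ ccccccTjjjjjj   [T → c T j]
ccccccTjjjjjj ⇒ cccccccjjjjjjj   [T → c j]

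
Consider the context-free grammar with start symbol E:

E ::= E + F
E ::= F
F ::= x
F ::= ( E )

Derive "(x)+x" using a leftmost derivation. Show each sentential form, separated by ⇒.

E ⇒ E+F   [E ::= E + F]
E+F ⇒ F+F   [E ::= F]
F+F ⇒ (E)+F   [F ::= ( E )]
(E)+F ⇒ (F)+F   [E ::= F]
(F)+F ⇒ (x)+F   [F ::= x]
(x)+F ⇒ (x)+x   [F ::= x]

E ⇒ E+F ⇒ F+F ⇒ (E)+F ⇒ (F)+F ⇒ (x)+F ⇒ (x)+x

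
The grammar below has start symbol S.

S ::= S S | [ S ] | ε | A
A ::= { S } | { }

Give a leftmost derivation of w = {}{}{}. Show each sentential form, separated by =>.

S => SS   [S ::= S S]
SS => AS   [S ::= A]
AS => {}S   [A ::= { }]
{}S => {}SS   [S ::= S S]
{}SS => {}SSS   [S ::= S S]
{}SSS => {}ASS   [S ::= A]
{}ASS => {}{}SS   [A ::= { }]
{}{}SS => {}{}AS   [S ::= A]
{}{}AS => {}{}{}S   [A ::= { }]
{}{}{}S => {}{}{}   [S ::= ε]

S => SS => AS => {}S => {}SS => {}SSS => {}ASS => {}{}SS => {}{}AS => {}{}{}S => {}{}{}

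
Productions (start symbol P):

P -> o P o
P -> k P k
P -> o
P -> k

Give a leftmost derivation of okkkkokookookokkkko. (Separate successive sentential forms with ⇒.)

P ⇒ oPo ⇒ okPko ⇒ okkPkko ⇒ okkkPkkko ⇒ okkkkPkkkko ⇒ okkkkoPokkkko ⇒ okkkkokPkokkkko ⇒ okkkkokoPokokkkko ⇒ okkkkokooPookokkkko ⇒ okkkkokookookokkkko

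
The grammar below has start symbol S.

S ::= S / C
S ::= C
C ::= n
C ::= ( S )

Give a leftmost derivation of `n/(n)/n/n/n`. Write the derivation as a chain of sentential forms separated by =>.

S => S/C   [S ::= S / C]
S/C => S/C/C   [S ::= S / C]
S/C/C => S/C/C/C   [S ::= S / C]
S/C/C/C => S/C/C/C/C   [S ::= S / C]
S/C/C/C/C => C/C/C/C/C   [S ::= C]
C/C/C/C/C => n/C/C/C/C   [C ::= n]
n/C/C/C/C => n/(S)/C/C/C   [C ::= ( S )]
n/(S)/C/C/C => n/(C)/C/C/C   [S ::= C]
n/(C)/C/C/C => n/(n)/C/C/C   [C ::= n]
n/(n)/C/C/C => n/(n)/n/C/C   [C ::= n]
n/(n)/n/C/C => n/(n)/n/n/C   [C ::= n]
n/(n)/n/n/C => n/(n)/n/n/n   [C ::= n]

S => S/C => S/C/C => S/C/C/C => S/C/C/C/C => C/C/C/C/C => n/C/C/C/C => n/(S)/C/C/C => n/(C)/C/C/C => n/(n)/C/C/C => n/(n)/n/C/C => n/(n)/n/n/C => n/(n)/n/n/n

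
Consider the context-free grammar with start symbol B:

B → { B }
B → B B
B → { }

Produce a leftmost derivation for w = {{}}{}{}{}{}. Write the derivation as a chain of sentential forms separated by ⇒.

B⇒BB⇒BBB⇒BBBB⇒BBBBB⇒{B}BBBB⇒{{}}BBBB⇒{{}}{}BBB⇒{{}}{}{}BB⇒{{}}{}{}{}B⇒{{}}{}{}{}{}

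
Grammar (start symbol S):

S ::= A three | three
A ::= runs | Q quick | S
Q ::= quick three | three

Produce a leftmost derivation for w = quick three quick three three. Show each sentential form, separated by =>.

S => A three => S three => A three three => Q quick three three => quick three quick three three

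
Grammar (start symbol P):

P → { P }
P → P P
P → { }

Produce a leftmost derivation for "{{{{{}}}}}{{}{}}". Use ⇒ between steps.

P ⇒ PP   [P → P P]
PP ⇒ {P}P   [P → { P }]
{P}P ⇒ {{P}}P   [P → { P }]
{{P}}P ⇒ {{{P}}}P   [P → { P }]
{{{P}}}P ⇒ {{{{P}}}}P   [P → { P }]
{{{{P}}}}P ⇒ {{{{{}}}}}P   [P → { }]
{{{{{}}}}}P ⇒ {{{{{}}}}}{P}   [P → { P }]
{{{{{}}}}}{P} ⇒ {{{{{}}}}}{PP}   [P → P P]
{{{{{}}}}}{PP} ⇒ {{{{{}}}}}{{}P}   [P → { }]
{{{{{}}}}}{{}P} ⇒ {{{{{}}}}}{{}{}}   [P → { }]

P⇒PP⇒{P}P⇒{{P}}P⇒{{{P}}}P⇒{{{{P}}}}P⇒{{{{{}}}}}P⇒{{{{{}}}}}{P}⇒{{{{{}}}}}{PP}⇒{{{{{}}}}}{{}P}⇒{{{{{}}}}}{{}{}}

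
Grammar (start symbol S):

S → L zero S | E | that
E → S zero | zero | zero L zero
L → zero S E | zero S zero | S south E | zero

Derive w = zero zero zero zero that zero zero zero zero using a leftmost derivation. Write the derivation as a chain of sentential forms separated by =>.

S => E   [S → E]
E => zero L zero   [E → zero L zero]
zero L zero => zero zero S zero zero   [L → zero S zero]
zero zero S zero zero => zero zero E zero zero   [S → E]
zero zero E zero zero => zero zero zero L zero zero zero   [E → zero L zero]
zero zero zero L zero zero zero => zero zero zero zero S E zero zero zero   [L → zero S E]
zero zero zero zero S E zero zero zero => zero zero zero zero that E zero zero zero   [S → that]
zero zero zero zero that E zero zero zero => zero zero zero zero that zero zero zero zero   [E → zero]

S => E => zero L zero => zero zero S zero zero => zero zero E zero zero => zero zero zero L zero zero zero => zero zero zero zero S E zero zero zero => zero zero zero zero that E zero zero zero => zero zero zero zero that zero zero zero zero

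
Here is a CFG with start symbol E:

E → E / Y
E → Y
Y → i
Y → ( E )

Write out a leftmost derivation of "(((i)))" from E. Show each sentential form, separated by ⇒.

E ⇒ Y   [E → Y]
Y ⇒ (E)   [Y → ( E )]
(E) ⇒ (Y)   [E → Y]
(Y) ⇒ ((E))   [Y → ( E )]
((E)) ⇒ ((Y))   [E → Y]
((Y)) ⇒ (((E)))   [Y → ( E )]
(((E))) ⇒ (((Y)))   [E → Y]
(((Y))) ⇒ (((i)))   [Y → i]

E ⇒ Y ⇒ (E) ⇒ (Y) ⇒ ((E)) ⇒ ((Y)) ⇒ (((E))) ⇒ (((Y))) ⇒ (((i)))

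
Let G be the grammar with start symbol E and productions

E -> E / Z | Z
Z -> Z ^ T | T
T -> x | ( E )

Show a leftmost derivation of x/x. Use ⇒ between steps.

E⇒E/Z⇒Z/Z⇒T/Z⇒x/Z⇒x/T⇒x/x

E ⇒ E/Z   [E -> E / Z]
E/Z ⇒ Z/Z   [E -> Z]
Z/Z ⇒ T/Z   [Z -> T]
T/Z ⇒ x/Z   [T -> x]
x/Z ⇒ x/T   [Z -> T]
x/T ⇒ x/x   [T -> x]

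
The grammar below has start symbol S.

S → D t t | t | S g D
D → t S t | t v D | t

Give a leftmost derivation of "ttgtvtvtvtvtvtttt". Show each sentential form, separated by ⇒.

S ⇒ Dtt ⇒ tSttt ⇒ tSgDttt ⇒ ttgDttt ⇒ ttgtvDttt ⇒ ttgtvtvDttt ⇒ ttgtvtvtvDttt ⇒ ttgtvtvtvtvDttt ⇒ ttgtvtvtvtvtvDttt ⇒ ttgtvtvtvtvtvtttt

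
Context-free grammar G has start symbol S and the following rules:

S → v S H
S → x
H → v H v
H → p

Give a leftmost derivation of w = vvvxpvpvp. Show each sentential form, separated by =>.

S => vSH => vvSHH => vvvSHHH => vvvxHHH => vvvxpHH => vvvxpvHvH => vvvxpvpvH => vvvxpvpvp

S => vSH   [S → v S H]
vSH => vvSHH   [S → v S H]
vvSHH => vvvSHHH   [S → v S H]
vvvSHHH => vvvxHHH   [S → x]
vvvxHHH => vvvxpHH   [H → p]
vvvxpHH => vvvxpvHvH   [H → v H v]
vvvxpvHvH => vvvxpvpvH   [H → p]
vvvxpvpvH => vvvxpvpvp   [H → p]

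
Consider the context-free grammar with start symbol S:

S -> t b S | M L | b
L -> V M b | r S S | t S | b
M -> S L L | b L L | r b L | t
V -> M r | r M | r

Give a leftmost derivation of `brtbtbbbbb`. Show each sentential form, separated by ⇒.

S ⇒ ML   [S -> M L]
ML ⇒ bLLL   [M -> b L L]
bLLL ⇒ brSSLL   [L -> r S S]
brSSLL ⇒ brtbSSLL   [S -> t b S]
brtbSSLL ⇒ brtbtbSSLL   [S -> t b S]
brtbtbSSLL ⇒ brtbtbbSLL   [S -> b]
brtbtbbSLL ⇒ brtbtbbbLL   [S -> b]
brtbtbbbLL ⇒ brtbtbbbbL   [L -> b]
brtbtbbbbL ⇒ brtbtbbbbb   [L -> b]

S⇒ML⇒bLLL⇒brSSLL⇒brtbSSLL⇒brtbtbSSLL⇒brtbtbbSLL⇒brtbtbbbLL⇒brtbtbbbbL⇒brtbtbbbbb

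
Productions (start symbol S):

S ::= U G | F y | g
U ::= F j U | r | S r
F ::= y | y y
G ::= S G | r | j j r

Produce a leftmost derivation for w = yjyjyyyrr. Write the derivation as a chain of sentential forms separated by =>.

S => UG   [S ::= U G]
UG => FjUG   [U ::= F j U]
FjUG => yjUG   [F ::= y]
yjUG => yjFjUG   [U ::= F j U]
yjFjUG => yjyjUG   [F ::= y]
yjyjUG => yjyjSrG   [U ::= S r]
yjyjSrG => yjyjFyrG   [S ::= F y]
yjyjFyrG => yjyjyyyrG   [F ::= y y]
yjyjyyyrG => yjyjyyyrr   [G ::= r]

S=>UG=>FjUG=>yjUG=>yjFjUG=>yjyjUG=>yjyjSrG=>yjyjFyrG=>yjyjyyyrG=>yjyjyyyrr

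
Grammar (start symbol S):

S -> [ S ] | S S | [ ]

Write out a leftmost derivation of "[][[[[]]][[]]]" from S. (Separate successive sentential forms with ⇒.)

S⇒SS⇒[]S⇒[][S]⇒[][SS]⇒[][[S]S]⇒[][[[S]]S]⇒[][[[[]]]S]⇒[][[[[]]][S]]⇒[][[[[]]][[]]]

S ⇒ SS   [S -> S S]
SS ⇒ []S   [S -> [ ]]
[]S ⇒ [][S]   [S -> [ S ]]
[][S] ⇒ [][SS]   [S -> S S]
[][SS] ⇒ [][[S]S]   [S -> [ S ]]
[][[S]S] ⇒ [][[[S]]S]   [S -> [ S ]]
[][[[S]]S] ⇒ [][[[[]]]S]   [S -> [ ]]
[][[[[]]]S] ⇒ [][[[[]]][S]]   [S -> [ S ]]
[][[[[]]][S]] ⇒ [][[[[]]][[]]]   [S -> [ ]]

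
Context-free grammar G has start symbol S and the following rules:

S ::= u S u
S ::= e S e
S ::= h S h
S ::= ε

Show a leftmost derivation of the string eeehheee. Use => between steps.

S=>eSe=>eeSee=>eeeSeee=>eeehSheee=>eeehheee

S => eSe   [S ::= e S e]
eSe => eeSee   [S ::= e S e]
eeSee => eeeSeee   [S ::= e S e]
eeeSeee => eeehSheee   [S ::= h S h]
eeehSheee => eeehheee   [S ::= ε]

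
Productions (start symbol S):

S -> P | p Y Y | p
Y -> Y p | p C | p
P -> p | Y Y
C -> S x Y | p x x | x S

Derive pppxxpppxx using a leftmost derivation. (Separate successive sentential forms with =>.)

S=>pYY=>pYpY=>ppCpY=>pppxxpY=>pppxxppC=>pppxxpppxx

S => pYY   [S -> p Y Y]
pYY => pYpY   [Y -> Y p]
pYpY => ppCpY   [Y -> p C]
ppCpY => pppxxpY   [C -> p x x]
pppxxpY => pppxxppC   [Y -> p C]
pppxxppC => pppxxpppxx   [C -> p x x]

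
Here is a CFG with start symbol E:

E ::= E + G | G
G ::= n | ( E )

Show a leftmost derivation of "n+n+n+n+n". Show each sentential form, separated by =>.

E => E+G   [E ::= E + G]
E+G => E+G+G   [E ::= E + G]
E+G+G => E+G+G+G   [E ::= E + G]
E+G+G+G => E+G+G+G+G   [E ::= E + G]
E+G+G+G+G => G+G+G+G+G   [E ::= G]
G+G+G+G+G => n+G+G+G+G   [G ::= n]
n+G+G+G+G => n+n+G+G+G   [G ::= n]
n+n+G+G+G => n+n+n+G+G   [G ::= n]
n+n+n+G+G => n+n+n+n+G   [G ::= n]
n+n+n+n+G => n+n+n+n+n   [G ::= n]

E => E+G => E+G+G => E+G+G+G => E+G+G+G+G => G+G+G+G+G => n+G+G+G+G => n+n+G+G+G => n+n+n+G+G => n+n+n+n+G => n+n+n+n+n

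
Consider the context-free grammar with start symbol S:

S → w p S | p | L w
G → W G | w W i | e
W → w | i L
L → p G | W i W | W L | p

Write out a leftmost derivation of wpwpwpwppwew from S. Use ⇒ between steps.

S ⇒ wpS   [S → w p S]
wpS ⇒ wpwpS   [S → w p S]
wpwpS ⇒ wpwpwpS   [S → w p S]
wpwpwpS ⇒ wpwpwpwpS   [S → w p S]
wpwpwpwpS ⇒ wpwpwpwpLw   [S → L w]
wpwpwpwpLw ⇒ wpwpwpwppGw   [L → p G]
wpwpwpwppGw ⇒ wpwpwpwppWGw   [G → W G]
wpwpwpwppWGw ⇒ wpwpwpwppwGw   [W → w]
wpwpwpwppwGw ⇒ wpwpwpwppwew   [G → e]

S⇒wpS⇒wpwpS⇒wpwpwpS⇒wpwpwpwpS⇒wpwpwpwpLw⇒wpwpwpwppGw⇒wpwpwpwppWGw⇒wpwpwpwppwGw⇒wpwpwpwppwew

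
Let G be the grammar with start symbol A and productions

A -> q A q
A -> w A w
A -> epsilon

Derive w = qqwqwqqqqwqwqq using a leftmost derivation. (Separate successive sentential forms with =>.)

A => qAq => qqAqq => qqwAwqq => qqwqAqwqq => qqwqwAwqwqq => qqwqwqAqwqwqq => qqwqwqqAqqwqwqq => qqwqwqqqqwqwqq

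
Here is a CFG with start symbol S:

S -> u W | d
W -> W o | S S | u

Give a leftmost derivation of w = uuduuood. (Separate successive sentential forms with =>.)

S => uW   [S -> u W]
uW => uSS   [W -> S S]
uSS => uuWS   [S -> u W]
uuWS => uuSSS   [W -> S S]
uuSSS => uudSS   [S -> d]
uudSS => uuduWS   [S -> u W]
uuduWS => uuduWoS   [W -> W o]
uuduWoS => uuduWooS   [W -> W o]
uuduWooS => uuduuooS   [W -> u]
uuduuooS => uuduuood   [S -> d]

S => uW => uSS => uuWS => uuSSS => uudSS => uuduWS => uuduWoS => uuduWooS => uuduuooS => uuduuood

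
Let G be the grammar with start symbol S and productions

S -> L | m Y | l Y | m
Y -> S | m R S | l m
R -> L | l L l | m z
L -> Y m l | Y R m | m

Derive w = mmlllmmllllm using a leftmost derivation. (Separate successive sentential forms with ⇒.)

S ⇒ mY   [S -> m Y]
mY ⇒ mmRS   [Y -> m R S]
mmRS ⇒ mmlLlS   [R -> l L l]
mmlLlS ⇒ mmlYmllS   [L -> Y m l]
mmlYmllS ⇒ mmlSmllS   [Y -> S]
mmlSmllS ⇒ mmllYmllS   [S -> l Y]
mmllYmllS ⇒ mmlllmmllS   [Y -> l m]
mmlllmmllS ⇒ mmlllmmlllY   [S -> l Y]
mmlllmmlllY ⇒ mmlllmmllllm   [Y -> l m]

S ⇒ mY ⇒ mmRS ⇒ mmlLlS ⇒ mmlYmllS ⇒ mmlSmllS ⇒ mmllYmllS ⇒ mmlllmmllS ⇒ mmlllmmlllY ⇒ mmlllmmllllm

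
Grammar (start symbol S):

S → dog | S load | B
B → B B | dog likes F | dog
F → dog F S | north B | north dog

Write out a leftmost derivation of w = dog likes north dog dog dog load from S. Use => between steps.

S => S load   [S → S load]
S load => B load   [S → B]
B load => B B load   [B → B B]
B B load => B B B load   [B → B B]
B B B load => dog likes F B B load   [B → dog likes F]
dog likes F B B load => dog likes north B B B load   [F → north B]
dog likes north B B B load => dog likes north dog B B load   [B → dog]
dog likes north dog B B load => dog likes north dog dog B load   [B → dog]
dog likes north dog dog B load => dog likes north dog dog dog load   [B → dog]

S => S load => B load => B B load => B B B load => dog likes F B B load => dog likes north B B B load => dog likes north dog B B load => dog likes north dog dog B load => dog likes north dog dog dog load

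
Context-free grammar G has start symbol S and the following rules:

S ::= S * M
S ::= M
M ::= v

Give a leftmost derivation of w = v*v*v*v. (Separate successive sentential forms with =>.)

S=>S*M=>S*M*M=>S*M*M*M=>M*M*M*M=>v*M*M*M=>v*v*M*M=>v*v*v*M=>v*v*v*v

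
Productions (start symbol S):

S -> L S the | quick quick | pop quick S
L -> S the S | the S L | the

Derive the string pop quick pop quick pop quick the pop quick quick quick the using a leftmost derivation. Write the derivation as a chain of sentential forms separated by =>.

S => pop quick S   [S -> pop quick S]
pop quick S => pop quick pop quick S   [S -> pop quick S]
pop quick pop quick S => pop quick pop quick pop quick S   [S -> pop quick S]
pop quick pop quick pop quick S => pop quick pop quick pop quick L S the   [S -> L S the]
pop quick pop quick pop quick L S the => pop quick pop quick pop quick the S the   [L -> the]
pop quick pop quick pop quick the S the => pop quick pop quick pop quick the pop quick S the   [S -> pop quick S]
pop quick pop quick pop quick the pop quick S the => pop quick pop quick pop quick the pop quick quick quick the   [S -> quick quick]

S => pop quick S => pop quick pop quick S => pop quick pop quick pop quick S => pop quick pop quick pop quick L S the => pop quick pop quick pop quick the S the => pop quick pop quick pop quick the pop quick S the => pop quick pop quick pop quick the pop quick quick quick the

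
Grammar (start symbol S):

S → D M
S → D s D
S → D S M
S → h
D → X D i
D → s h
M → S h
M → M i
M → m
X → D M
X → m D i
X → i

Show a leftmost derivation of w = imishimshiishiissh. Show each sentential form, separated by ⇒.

S ⇒ DsD ⇒ XDisD ⇒ iDisD ⇒ iXDiisD ⇒ imDiDiisD ⇒ imXDiiDiisD ⇒ imDMDiiDiisD ⇒ imXDiMDiiDiisD ⇒ imiDiMDiiDiisD ⇒ imishiMDiiDiisD ⇒ imishimDiiDiisD ⇒ imishimshiiDiisD ⇒ imishimshiishiisD ⇒ imishimshiishiissh

S ⇒ DsD   [S → D s D]
DsD ⇒ XDisD   [D → X D i]
XDisD ⇒ iDisD   [X → i]
iDisD ⇒ iXDiisD   [D → X D i]
iXDiisD ⇒ imDiDiisD   [X → m D i]
imDiDiisD ⇒ imXDiiDiisD   [D → X D i]
imXDiiDiisD ⇒ imDMDiiDiisD   [X → D M]
imDMDiiDiisD ⇒ imXDiMDiiDiisD   [D → X D i]
imXDiMDiiDiisD ⇒ imiDiMDiiDiisD   [X → i]
imiDiMDiiDiisD ⇒ imishiMDiiDiisD   [D → s h]
imishiMDiiDiisD ⇒ imishimDiiDiisD   [M → m]
imishimDiiDiisD ⇒ imishimshiiDiisD   [D → s h]
imishimshiiDiisD ⇒ imishimshiishiisD   [D → s h]
imishimshiishiisD ⇒ imishimshiishiissh   [D → s h]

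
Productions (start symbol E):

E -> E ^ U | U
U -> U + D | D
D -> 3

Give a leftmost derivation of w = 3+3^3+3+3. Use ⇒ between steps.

E ⇒ E^U ⇒ U^U ⇒ U+D^U ⇒ D+D^U ⇒ 3+D^U ⇒ 3+3^U ⇒ 3+3^U+D ⇒ 3+3^U+D+D ⇒ 3+3^D+D+D ⇒ 3+3^3+D+D ⇒ 3+3^3+3+D ⇒ 3+3^3+3+3

E ⇒ E^U   [E -> E ^ U]
E^U ⇒ U^U   [E -> U]
U^U ⇒ U+D^U   [U -> U + D]
U+D^U ⇒ D+D^U   [U -> D]
D+D^U ⇒ 3+D^U   [D -> 3]
3+D^U ⇒ 3+3^U   [D -> 3]
3+3^U ⇒ 3+3^U+D   [U -> U + D]
3+3^U+D ⇒ 3+3^U+D+D   [U -> U + D]
3+3^U+D+D ⇒ 3+3^D+D+D   [U -> D]
3+3^D+D+D ⇒ 3+3^3+D+D   [D -> 3]
3+3^3+D+D ⇒ 3+3^3+3+D   [D -> 3]
3+3^3+3+D ⇒ 3+3^3+3+3   [D -> 3]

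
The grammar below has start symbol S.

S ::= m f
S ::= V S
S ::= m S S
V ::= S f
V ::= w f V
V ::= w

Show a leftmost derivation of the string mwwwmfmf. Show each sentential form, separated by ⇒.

S ⇒ mSS   [S ::= m S S]
mSS ⇒ mVSS   [S ::= V S]
mVSS ⇒ mwSS   [V ::= w]
mwSS ⇒ mwVSS   [S ::= V S]
mwVSS ⇒ mwwSS   [V ::= w]
mwwSS ⇒ mwwVSS   [S ::= V S]
mwwVSS ⇒ mwwwSS   [V ::= w]
mwwwSS ⇒ mwwwmfS   [S ::= m f]
mwwwmfS ⇒ mwwwmfmf   [S ::= m f]

S ⇒ mSS ⇒ mVSS ⇒ mwSS ⇒ mwVSS ⇒ mwwSS ⇒ mwwVSS ⇒ mwwwSS ⇒ mwwwmfS ⇒ mwwwmfmf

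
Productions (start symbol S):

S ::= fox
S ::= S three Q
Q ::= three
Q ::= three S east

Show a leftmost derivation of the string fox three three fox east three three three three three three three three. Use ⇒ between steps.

S ⇒ S three Q ⇒ S three Q three Q ⇒ S three Q three Q three Q ⇒ S three Q three Q three Q three Q ⇒ S three Q three Q three Q three Q three Q ⇒ fox three Q three Q three Q three Q three Q ⇒ fox three three S east three Q three Q three Q three Q ⇒ fox three three fox east three Q three Q three Q three Q ⇒ fox three three fox east three three three Q three Q three Q ⇒ fox three three fox east three three three three three Q three Q ⇒ fox three three fox east three three three three three three three Q ⇒ fox three three fox east three three three three three three three three

S ⇒ S three Q   [S ::= S three Q]
S three Q ⇒ S three Q three Q   [S ::= S three Q]
S three Q three Q ⇒ S three Q three Q three Q   [S ::= S three Q]
S three Q three Q three Q ⇒ S three Q three Q three Q three Q   [S ::= S three Q]
S three Q three Q three Q three Q ⇒ S three Q three Q three Q three Q three Q   [S ::= S three Q]
S three Q three Q three Q three Q three Q ⇒ fox three Q three Q three Q three Q three Q   [S ::= fox]
fox three Q three Q three Q three Q three Q ⇒ fox three three S east three Q three Q three Q three Q   [Q ::= three S east]
fox three three S east three Q three Q three Q three Q ⇒ fox three three fox east three Q three Q three Q three Q   [S ::= fox]
fox three three fox east three Q three Q three Q three Q ⇒ fox three three fox east three three three Q three Q three Q   [Q ::= three]
fox three three fox east three three three Q three Q three Q ⇒ fox three three fox east three three three three three Q three Q   [Q ::= three]
fox three three fox east three three three three three Q three Q ⇒ fox three three fox east three three three three three three three Q   [Q ::= three]
fox three three fox east three three three three three three three Q ⇒ fox three three fox east three three three three three three three three   [Q ::= three]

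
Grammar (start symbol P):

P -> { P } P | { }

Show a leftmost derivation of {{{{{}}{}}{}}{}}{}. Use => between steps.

P => {P}P => {{P}P}P => {{{P}P}P}P => {{{{P}P}P}P}P => {{{{{}}P}P}P}P => {{{{{}}{}}P}P}P => {{{{{}}{}}{}}P}P => {{{{{}}{}}{}}{}}P => {{{{{}}{}}{}}{}}{}

P => {P}P   [P -> { P } P]
{P}P => {{P}P}P   [P -> { P } P]
{{P}P}P => {{{P}P}P}P   [P -> { P } P]
{{{P}P}P}P => {{{{P}P}P}P}P   [P -> { P } P]
{{{{P}P}P}P}P => {{{{{}}P}P}P}P   [P -> { }]
{{{{{}}P}P}P}P => {{{{{}}{}}P}P}P   [P -> { }]
{{{{{}}{}}P}P}P => {{{{{}}{}}{}}P}P   [P -> { }]
{{{{{}}{}}{}}P}P => {{{{{}}{}}{}}{}}P   [P -> { }]
{{{{{}}{}}{}}{}}P => {{{{{}}{}}{}}{}}{}   [P -> { }]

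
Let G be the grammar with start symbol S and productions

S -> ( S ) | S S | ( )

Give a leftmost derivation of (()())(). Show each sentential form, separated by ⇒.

S ⇒ SS ⇒ (S)S ⇒ (SS)S ⇒ (()S)S ⇒ (()())S ⇒ (()())()

S ⇒ SS   [S -> S S]
SS ⇒ (S)S   [S -> ( S )]
(S)S ⇒ (SS)S   [S -> S S]
(SS)S ⇒ (()S)S   [S -> ( )]
(()S)S ⇒ (()())S   [S -> ( )]
(()())S ⇒ (()())()   [S -> ( )]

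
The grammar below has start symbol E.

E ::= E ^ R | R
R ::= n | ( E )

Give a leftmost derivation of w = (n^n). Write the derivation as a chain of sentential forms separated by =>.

E => R => (E) => (E^R) => (R^R) => (n^R) => (n^n)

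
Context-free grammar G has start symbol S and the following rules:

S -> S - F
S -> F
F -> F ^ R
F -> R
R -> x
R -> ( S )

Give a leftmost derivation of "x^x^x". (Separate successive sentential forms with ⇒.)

S⇒F⇒F^R⇒F^R^R⇒R^R^R⇒x^R^R⇒x^x^R⇒x^x^x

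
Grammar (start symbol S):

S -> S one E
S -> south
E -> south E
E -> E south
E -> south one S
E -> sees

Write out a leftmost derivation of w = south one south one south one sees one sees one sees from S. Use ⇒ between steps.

S ⇒ S one E   [S -> S one E]
S one E ⇒ S one E one E   [S -> S one E]
S one E one E ⇒ S one E one E one E   [S -> S one E]
S one E one E one E ⇒ south one E one E one E   [S -> south]
south one E one E one E ⇒ south one south one S one E one E   [E -> south one S]
south one south one S one E one E ⇒ south one south one S one E one E one E   [S -> S one E]
south one south one S one E one E one E ⇒ south one south one south one E one E one E   [S -> south]
south one south one south one E one E one E ⇒ south one south one south one sees one E one E   [E -> sees]
south one south one south one sees one E one E ⇒ south one south one south one sees one sees one E   [E -> sees]
south one south one south one sees one sees one E ⇒ south one south one south one sees one sees one sees   [E -> sees]

S ⇒ S one E ⇒ S one E one E ⇒ S one E one E one E ⇒ south one E one E one E ⇒ south one south one S one E one E ⇒ south one south one S one E one E one E ⇒ south one south one south one E one E one E ⇒ south one south one south one sees one E one E ⇒ south one south one south one sees one sees one E ⇒ south one south one south one sees one sees one sees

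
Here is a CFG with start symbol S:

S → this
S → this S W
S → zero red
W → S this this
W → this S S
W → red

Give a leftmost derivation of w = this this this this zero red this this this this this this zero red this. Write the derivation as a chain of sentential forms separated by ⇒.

S ⇒ this S W   [S → this S W]
this S W ⇒ this this S W W   [S → this S W]
this this S W W ⇒ this this this W W   [S → this]
this this this W W ⇒ this this this this S S W   [W → this S S]
this this this this S S W ⇒ this this this this zero red S W   [S → zero red]
this this this this zero red S W ⇒ this this this this zero red this S W W   [S → this S W]
this this this this zero red this S W W ⇒ this this this this zero red this this W W   [S → this]
this this this this zero red this this W W ⇒ this this this this zero red this this S this this W   [W → S this this]
this this this this zero red this this S this this W ⇒ this this this this zero red this this this this this W   [S → this]
this this this this zero red this this this this this W ⇒ this this this this zero red this this this this this this S S   [W → this S S]
this this this this zero red this this this this this this S S ⇒ this this this this zero red this this this this this this zero red S   [S → zero red]
this this this this zero red this this this this this this zero red S ⇒ this this this this zero red this this this this this this zero red this   [S → this]

S ⇒ this S W ⇒ this this S W W ⇒ this this this W W ⇒ this this this this S S W ⇒ this this this this zero red S W ⇒ this this this this zero red this S W W ⇒ this this this this zero red this this W W ⇒ this this this this zero red this this S this this W ⇒ this this this this zero red this this this this this W ⇒ this this this this zero red this this this this this this S S ⇒ this this this this zero red this this this this this this zero red S ⇒ this this this this zero red this this this this this this zero red this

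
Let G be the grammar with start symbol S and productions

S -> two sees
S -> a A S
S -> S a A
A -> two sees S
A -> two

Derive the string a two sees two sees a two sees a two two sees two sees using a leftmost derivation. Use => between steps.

S => a A S   [S -> a A S]
a A S => a two sees S S   [A -> two sees S]
a two sees S S => a two sees S a A S   [S -> S a A]
a two sees S a A S => a two sees two sees a A S   [S -> two sees]
a two sees two sees a A S => a two sees two sees a two sees S S   [A -> two sees S]
a two sees two sees a two sees S S => a two sees two sees a two sees a A S S   [S -> a A S]
a two sees two sees a two sees a A S S => a two sees two sees a two sees a two S S   [A -> two]
a two sees two sees a two sees a two S S => a two sees two sees a two sees a two two sees S   [S -> two sees]
a two sees two sees a two sees a two two sees S => a two sees two sees a two sees a two two sees two sees   [S -> two sees]

S => a A S => a two sees S S => a two sees S a A S => a two sees two sees a A S => a two sees two sees a two sees S S => a two sees two sees a two sees a A S S => a two sees two sees a two sees a two S S => a two sees two sees a two sees a two two sees S => a two sees two sees a two sees a two two sees two sees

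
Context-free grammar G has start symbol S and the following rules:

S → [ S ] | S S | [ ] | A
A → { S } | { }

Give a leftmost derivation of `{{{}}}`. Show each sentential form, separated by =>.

S => A => {S} => {A} => {{S}} => {{A}} => {{{}}}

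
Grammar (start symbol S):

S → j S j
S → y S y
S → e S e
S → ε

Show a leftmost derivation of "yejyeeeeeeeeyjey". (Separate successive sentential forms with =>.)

S => ySy   [S → y S y]
ySy => yeSey   [S → e S e]
yeSey => yejSjey   [S → j S j]
yejSjey => yejySyjey   [S → y S y]
yejySyjey => yejyeSeyjey   [S → e S e]
yejyeSeyjey => yejyeeSeeyjey   [S → e S e]
yejyeeSeeyjey => yejyeeeSeeeyjey   [S → e S e]
yejyeeeSeeeyjey => yejyeeeeSeeeeyjey   [S → e S e]
yejyeeeeSeeeeyjey => yejyeeeeeeeeyjey   [S → ε]

S=>ySy=>yeSey=>yejSjey=>yejySyjey=>yejyeSeyjey=>yejyeeSeeyjey=>yejyeeeSeeeyjey=>yejyeeeeSeeeeyjey=>yejyeeeeeeeeyjey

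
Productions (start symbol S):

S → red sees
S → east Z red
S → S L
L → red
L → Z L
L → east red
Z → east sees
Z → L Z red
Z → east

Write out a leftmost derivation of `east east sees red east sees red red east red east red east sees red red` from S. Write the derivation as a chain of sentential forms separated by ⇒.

S ⇒ east Z red   [S → east Z red]
east Z red ⇒ east L Z red red   [Z → L Z red]
east L Z red red ⇒ east Z L Z red red   [L → Z L]
east Z L Z red red ⇒ east L Z red L Z red red   [Z → L Z red]
east L Z red L Z red red ⇒ east Z L Z red L Z red red   [L → Z L]
east Z L Z red L Z red red ⇒ east L Z red L Z red L Z red red   [Z → L Z red]
east L Z red L Z red L Z red red ⇒ east Z L Z red L Z red L Z red red   [L → Z L]
east Z L Z red L Z red L Z red red ⇒ east east sees L Z red L Z red L Z red red   [Z → east sees]
east east sees L Z red L Z red L Z red red ⇒ east east sees red Z red L Z red L Z red red   [L → red]
east east sees red Z red L Z red L Z red red ⇒ east east sees red east sees red L Z red L Z red red   [Z → east sees]
east east sees red east sees red L Z red L Z red red ⇒ east east sees red east sees red red Z red L Z red red   [L → red]
east east sees red east sees red red Z red L Z red red ⇒ east east sees red east sees red red east red L Z red red   [Z → east]
east east sees red east sees red red east red L Z red red ⇒ east east sees red east sees red red east red east red Z red red   [L → east red]
east east sees red east sees red red east red east red Z red red ⇒ east east sees red east sees red red east red east red east sees red red   [Z → east sees]

S ⇒ east Z red ⇒ east L Z red red ⇒ east Z L Z red red ⇒ east L Z red L Z red red ⇒ east Z L Z red L Z red red ⇒ east L Z red L Z red L Z red red ⇒ east Z L Z red L Z red L Z red red ⇒ east east sees L Z red L Z red L Z red red ⇒ east east sees red Z red L Z red L Z red red ⇒ east east sees red east sees red L Z red L Z red red ⇒ east east sees red east sees red red Z red L Z red red ⇒ east east sees red east sees red red east red L Z red red ⇒ east east sees red east sees red red east red east red Z red red ⇒ east east sees red east sees red red east red east red east sees red red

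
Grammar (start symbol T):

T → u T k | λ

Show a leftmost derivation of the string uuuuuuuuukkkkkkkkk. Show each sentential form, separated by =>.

T => uTk   [T → u T k]
uTk => uuTkk   [T → u T k]
uuTkk => uuuTkkk   [T → u T k]
uuuTkkk => uuuuTkkkk   [T → u T k]
uuuuTkkkk => uuuuuTkkkkk   [T → u T k]
uuuuuTkkkkk => uuuuuuTkkkkkk   [T → u T k]
uuuuuuTkkkkkk => uuuuuuuTkkkkkkk   [T → u T k]
uuuuuuuTkkkkkkk => uuuuuuuuTkkkkkkkk   [T → u T k]
uuuuuuuuTkkkkkkkk => uuuuuuuuuTkkkkkkkkk   [T → u T k]
uuuuuuuuuTkkkkkkkkk => uuuuuuuuukkkkkkkkk   [T → λ]

T => uTk => uuTkk => uuuTkkk => uuuuTkkkk => uuuuuTkkkkk => uuuuuuTkkkkkk => uuuuuuuTkkkkkkk => uuuuuuuuTkkkkkkkk => uuuuuuuuuTkkkkkkkkk => uuuuuuuuukkkkkkkkk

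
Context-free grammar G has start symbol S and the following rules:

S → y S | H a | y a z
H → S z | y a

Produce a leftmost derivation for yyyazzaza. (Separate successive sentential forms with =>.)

S => yS => yyS => yyHa => yySza => yyHaza => yySzaza => yyyazzaza

S => yS   [S → y S]
yS => yyS   [S → y S]
yyS => yyHa   [S → H a]
yyHa => yySza   [H → S z]
yySza => yyHaza   [S → H a]
yyHaza => yySzaza   [H → S z]
yySzaza => yyyazzaza   [S → y a z]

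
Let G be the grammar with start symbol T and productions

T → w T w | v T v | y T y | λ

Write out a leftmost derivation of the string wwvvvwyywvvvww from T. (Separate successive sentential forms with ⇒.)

T ⇒ wTw ⇒ wwTww ⇒ wwvTvww ⇒ wwvvTvvww ⇒ wwvvvTvvvww ⇒ wwvvvwTwvvvww ⇒ wwvvvwyTywvvvww ⇒ wwvvvwyywvvvww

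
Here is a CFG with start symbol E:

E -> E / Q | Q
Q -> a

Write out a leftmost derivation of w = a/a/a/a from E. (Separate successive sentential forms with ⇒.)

E ⇒ E/Q ⇒ E/Q/Q ⇒ E/Q/Q/Q ⇒ Q/Q/Q/Q ⇒ a/Q/Q/Q ⇒ a/a/Q/Q ⇒ a/a/a/Q ⇒ a/a/a/a

E ⇒ E/Q   [E -> E / Q]
E/Q ⇒ E/Q/Q   [E -> E / Q]
E/Q/Q ⇒ E/Q/Q/Q   [E -> E / Q]
E/Q/Q/Q ⇒ Q/Q/Q/Q   [E -> Q]
Q/Q/Q/Q ⇒ a/Q/Q/Q   [Q -> a]
a/Q/Q/Q ⇒ a/a/Q/Q   [Q -> a]
a/a/Q/Q ⇒ a/a/a/Q   [Q -> a]
a/a/a/Q ⇒ a/a/a/a   [Q -> a]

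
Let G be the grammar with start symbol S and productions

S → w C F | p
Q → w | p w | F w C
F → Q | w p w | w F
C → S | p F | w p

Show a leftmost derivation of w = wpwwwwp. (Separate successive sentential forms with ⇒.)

S ⇒ wCF   [S → w C F]
wCF ⇒ wSF   [C → S]
wSF ⇒ wpF   [S → p]
wpF ⇒ wpwF   [F → w F]
wpwF ⇒ wpwQ   [F → Q]
wpwQ ⇒ wpwFwC   [Q → F w C]
wpwFwC ⇒ wpwQwC   [F → Q]
wpwQwC ⇒ wpwwwC   [Q → w]
wpwwwC ⇒ wpwwwwp   [C → w p]

S ⇒ wCF ⇒ wSF ⇒ wpF ⇒ wpwF ⇒ wpwQ ⇒ wpwFwC ⇒ wpwQwC ⇒ wpwwwC ⇒ wpwwwwp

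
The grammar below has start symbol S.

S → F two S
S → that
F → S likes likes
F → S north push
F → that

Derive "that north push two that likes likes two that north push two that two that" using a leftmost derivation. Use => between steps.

S => F two S => S north push two S => F two S north push two S => S north push two S north push two S => that north push two S north push two S => that north push two F two S north push two S => that north push two S likes likes two S north push two S => that north push two that likes likes two S north push two S => that north push two that likes likes two that north push two S => that north push two that likes likes two that north push two F two S => that north push two that likes likes two that north push two that two S => that north push two that likes likes two that north push two that two that

S => F two S   [S → F two S]
F two S => S north push two S   [F → S north push]
S north push two S => F two S north push two S   [S → F two S]
F two S north push two S => S north push two S north push two S   [F → S north push]
S north push two S north push two S => that north push two S north push two S   [S → that]
that north push two S north push two S => that north push two F two S north push two S   [S → F two S]
that north push two F two S north push two S => that north push two S likes likes two S north push two S   [F → S likes likes]
that north push two S likes likes two S north push two S => that north push two that likes likes two S north push two S   [S → that]
that north push two that likes likes two S north push two S => that north push two that likes likes two that north push two S   [S → that]
that north push two that likes likes two that north push two S => that north push two that likes likes two that north push two F two S   [S → F two S]
that north push two that likes likes two that north push two F two S => that north push two that likes likes two that north push two that two S   [F → that]
that north push two that likes likes two that north push two that two S => that north push two that likes likes two that north push two that two that   [S → that]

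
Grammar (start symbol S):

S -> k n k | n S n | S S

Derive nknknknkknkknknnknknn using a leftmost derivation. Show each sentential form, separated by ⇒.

S ⇒ SS ⇒ nSnS ⇒ nknknS ⇒ nknknSS ⇒ nknknSSS ⇒ nknknknkSS ⇒ nknknknkSSS ⇒ nknknknkknkSS ⇒ nknknknkknkknkS ⇒ nknknknkknkknknSn ⇒ nknknknkknkknknnSnn ⇒ nknknknkknkknknnknknn

S ⇒ SS   [S -> S S]
SS ⇒ nSnS   [S -> n S n]
nSnS ⇒ nknknS   [S -> k n k]
nknknS ⇒ nknknSS   [S -> S S]
nknknSS ⇒ nknknSSS   [S -> S S]
nknknSSS ⇒ nknknknkSS   [S -> k n k]
nknknknkSS ⇒ nknknknkSSS   [S -> S S]
nknknknkSSS ⇒ nknknknkknkSS   [S -> k n k]
nknknknkknkSS ⇒ nknknknkknkknkS   [S -> k n k]
nknknknkknkknkS ⇒ nknknknkknkknknSn   [S -> n S n]
nknknknkknkknknSn ⇒ nknknknkknkknknnSnn   [S -> n S n]
nknknknkknkknknnSnn ⇒ nknknknkknkknknnknknn   [S -> k n k]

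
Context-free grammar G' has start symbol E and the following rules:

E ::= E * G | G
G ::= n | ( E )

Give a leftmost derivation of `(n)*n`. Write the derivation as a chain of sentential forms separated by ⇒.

E ⇒ E*G ⇒ G*G ⇒ (E)*G ⇒ (G)*G ⇒ (n)*G ⇒ (n)*n

E ⇒ E*G   [E ::= E * G]
E*G ⇒ G*G   [E ::= G]
G*G ⇒ (E)*G   [G ::= ( E )]
(E)*G ⇒ (G)*G   [E ::= G]
(G)*G ⇒ (n)*G   [G ::= n]
(n)*G ⇒ (n)*n   [G ::= n]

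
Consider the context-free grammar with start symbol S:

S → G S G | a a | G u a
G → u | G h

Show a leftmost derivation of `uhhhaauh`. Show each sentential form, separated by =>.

S => GSG   [S → G S G]
GSG => GhSG   [G → G h]
GhSG => GhhSG   [G → G h]
GhhSG => GhhhSG   [G → G h]
GhhhSG => uhhhSG   [G → u]
uhhhSG => uhhhaaG   [S → a a]
uhhhaaG => uhhhaaGh   [G → G h]
uhhhaaGh => uhhhaauh   [G → u]

S => GSG => GhSG => GhhSG => GhhhSG => uhhhSG => uhhhaaG => uhhhaaGh => uhhhaauh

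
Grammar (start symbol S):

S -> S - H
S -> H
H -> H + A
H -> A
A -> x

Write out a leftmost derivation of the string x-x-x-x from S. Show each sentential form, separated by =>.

S=>S-H=>S-H-H=>S-H-H-H=>H-H-H-H=>A-H-H-H=>x-H-H-H=>x-A-H-H=>x-x-H-H=>x-x-A-H=>x-x-x-H=>x-x-x-A=>x-x-x-x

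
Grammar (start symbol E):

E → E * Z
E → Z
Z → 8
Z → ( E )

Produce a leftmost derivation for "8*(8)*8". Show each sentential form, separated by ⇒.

E ⇒ E*Z ⇒ E*Z*Z ⇒ Z*Z*Z ⇒ 8*Z*Z ⇒ 8*(E)*Z ⇒ 8*(Z)*Z ⇒ 8*(8)*Z ⇒ 8*(8)*8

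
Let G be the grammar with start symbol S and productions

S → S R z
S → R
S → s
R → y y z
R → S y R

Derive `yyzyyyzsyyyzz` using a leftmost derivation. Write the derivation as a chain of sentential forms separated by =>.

S => SRz   [S → S R z]
SRz => RRz   [S → R]
RRz => SyRRz   [R → S y R]
SyRRz => RyRRz   [S → R]
RyRRz => yyzyRRz   [R → y y z]
yyzyRRz => yyzyyyzRz   [R → y y z]
yyzyyyzRz => yyzyyyzSyRz   [R → S y R]
yyzyyyzSyRz => yyzyyyzsyRz   [S → s]
yyzyyyzsyRz => yyzyyyzsyyyzz   [R → y y z]

S => SRz => RRz => SyRRz => RyRRz => yyzyRRz => yyzyyyzRz => yyzyyyzSyRz => yyzyyyzsyRz => yyzyyyzsyyyzz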